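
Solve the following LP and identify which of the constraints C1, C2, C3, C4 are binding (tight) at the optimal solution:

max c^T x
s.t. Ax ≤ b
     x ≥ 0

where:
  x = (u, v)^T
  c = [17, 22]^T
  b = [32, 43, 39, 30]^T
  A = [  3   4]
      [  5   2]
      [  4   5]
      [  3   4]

At u = 6, v = 3, compute slack b - a·x for each constraint:
  C1: 32 − 30 = 2  (slack)
  C2: 43 − 36 = 7  (slack)
  C3: 39 − 39 = 0  (binding)
  C4: 30 − 30 = 0  (binding)

Optimal: u = 6, v = 3
Binding: C3, C4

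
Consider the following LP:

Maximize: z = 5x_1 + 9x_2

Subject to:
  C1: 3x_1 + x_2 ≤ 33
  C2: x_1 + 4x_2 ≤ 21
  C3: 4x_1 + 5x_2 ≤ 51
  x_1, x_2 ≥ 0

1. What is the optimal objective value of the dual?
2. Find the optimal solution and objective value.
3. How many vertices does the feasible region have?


1. 72
2. x_1 = 9, x_2 = 3, z = 72
3. 5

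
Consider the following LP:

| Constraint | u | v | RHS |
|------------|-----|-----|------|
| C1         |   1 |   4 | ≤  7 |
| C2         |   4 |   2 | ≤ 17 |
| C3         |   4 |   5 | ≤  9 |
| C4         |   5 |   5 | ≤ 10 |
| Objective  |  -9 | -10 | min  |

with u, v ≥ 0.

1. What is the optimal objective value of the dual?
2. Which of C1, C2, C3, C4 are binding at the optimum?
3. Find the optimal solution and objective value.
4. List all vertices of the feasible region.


1. -19
2. C3, C4
3. u = 1, v = 1, z = -19
4. (0, 0), (2, 0), (1, 1), (0.09091, 1.727), (0, 1.75)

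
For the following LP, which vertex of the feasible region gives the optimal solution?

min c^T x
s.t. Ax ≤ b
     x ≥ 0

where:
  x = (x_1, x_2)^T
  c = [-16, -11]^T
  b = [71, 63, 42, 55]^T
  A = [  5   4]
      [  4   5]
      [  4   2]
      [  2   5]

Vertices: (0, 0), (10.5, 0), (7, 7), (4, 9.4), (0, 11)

Evaluate the objective at each vertex of the feasible region:
  z(0, 0) = 0
  z(10.5, 0) = -168
  z(7, 7) = -189  ←
  z(4, 9.4) = -167.4
  z(0, 11) = -121
The minimum is at x_1 = 7, x_2 = 7.

(7, 7)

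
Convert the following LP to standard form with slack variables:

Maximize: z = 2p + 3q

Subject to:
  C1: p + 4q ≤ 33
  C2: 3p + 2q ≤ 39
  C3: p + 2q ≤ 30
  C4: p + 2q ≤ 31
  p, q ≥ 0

max z = 2p + 3q

s.t.
  p + 4q + s1 = 33
  3p + 2q + s2 = 39
  p + 2q + s3 = 30
  p + 2q + s4 = 31
  p, q, s1, s2, s3, s4 ≥ 0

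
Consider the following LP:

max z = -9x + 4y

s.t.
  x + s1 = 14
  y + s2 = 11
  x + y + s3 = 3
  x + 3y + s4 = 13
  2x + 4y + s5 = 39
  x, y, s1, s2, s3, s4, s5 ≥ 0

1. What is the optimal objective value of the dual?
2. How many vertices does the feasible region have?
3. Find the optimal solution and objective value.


1. 12
2. 3
3. x = 0, y = 3, z = 12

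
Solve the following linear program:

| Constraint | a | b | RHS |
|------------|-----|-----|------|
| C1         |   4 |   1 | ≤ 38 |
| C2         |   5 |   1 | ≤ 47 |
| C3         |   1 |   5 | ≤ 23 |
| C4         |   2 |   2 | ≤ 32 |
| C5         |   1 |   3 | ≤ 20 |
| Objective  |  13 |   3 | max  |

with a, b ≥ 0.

Evaluate the objective at each vertex of the feasible region:
  z(0, 0) = 0
  z(9.4, 0) = 122.2
  z(9, 2) = 123  ←
  z(8.789, 2.842) = 122.8
  z(0, 4.6) = 13.8
The maximum is at a = 9, b = 2.

a = 9, b = 2, z = 123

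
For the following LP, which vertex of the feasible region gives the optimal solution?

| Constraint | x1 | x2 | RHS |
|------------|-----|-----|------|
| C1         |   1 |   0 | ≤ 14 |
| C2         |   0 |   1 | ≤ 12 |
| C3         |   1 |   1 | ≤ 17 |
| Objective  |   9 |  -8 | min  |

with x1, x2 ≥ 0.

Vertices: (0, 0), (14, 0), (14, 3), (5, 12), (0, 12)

Evaluate the objective at each vertex of the feasible region:
  z(0, 0) = 0
  z(14, 0) = 126
  z(14, 3) = 102
  z(5, 12) = -51
  z(0, 12) = -96  ←
The minimum is at x1 = 0, x2 = 12.

(0, 12)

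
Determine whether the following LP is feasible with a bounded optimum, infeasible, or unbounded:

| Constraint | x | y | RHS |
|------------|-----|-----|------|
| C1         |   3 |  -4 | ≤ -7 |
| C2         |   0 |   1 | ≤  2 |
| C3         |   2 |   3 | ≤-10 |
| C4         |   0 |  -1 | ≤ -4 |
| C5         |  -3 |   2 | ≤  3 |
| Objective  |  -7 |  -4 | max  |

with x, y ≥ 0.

Infeasible (no feasible solution exists)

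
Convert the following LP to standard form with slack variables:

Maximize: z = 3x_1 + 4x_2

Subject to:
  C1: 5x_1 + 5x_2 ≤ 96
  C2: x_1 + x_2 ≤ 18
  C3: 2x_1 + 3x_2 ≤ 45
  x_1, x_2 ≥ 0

max z = 3x_1 + 4x_2

s.t.
  5x_1 + 5x_2 + s1 = 96
  x_1 + x_2 + s2 = 18
  2x_1 + 3x_2 + s3 = 45
  x_1, x_2, s1, s2, s3 ≥ 0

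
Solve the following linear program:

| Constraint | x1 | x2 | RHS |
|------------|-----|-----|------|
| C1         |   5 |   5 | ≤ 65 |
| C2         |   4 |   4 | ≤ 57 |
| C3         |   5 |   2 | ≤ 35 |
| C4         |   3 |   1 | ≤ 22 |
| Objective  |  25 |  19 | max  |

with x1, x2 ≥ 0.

Evaluate the objective at each vertex of the feasible region:
  z(0, 0) = 0
  z(7, 0) = 175
  z(3, 10) = 265  ←
  z(0, 13) = 247
The maximum is at x1 = 3, x2 = 10.

x1 = 3, x2 = 10, z = 265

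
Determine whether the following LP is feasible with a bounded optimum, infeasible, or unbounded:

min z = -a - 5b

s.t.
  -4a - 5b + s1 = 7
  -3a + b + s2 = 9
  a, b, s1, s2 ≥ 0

Unbounded (objective can decrease without bound)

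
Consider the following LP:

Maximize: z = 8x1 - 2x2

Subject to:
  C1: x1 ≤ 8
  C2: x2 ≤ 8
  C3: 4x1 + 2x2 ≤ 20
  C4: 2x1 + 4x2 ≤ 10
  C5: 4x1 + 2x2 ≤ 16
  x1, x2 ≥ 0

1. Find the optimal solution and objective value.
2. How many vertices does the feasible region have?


1. x1 = 4, x2 = 0, z = 32
2. 4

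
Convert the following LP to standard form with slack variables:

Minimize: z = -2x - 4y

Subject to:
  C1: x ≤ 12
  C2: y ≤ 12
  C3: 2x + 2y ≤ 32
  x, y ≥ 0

min z = -2x - 4y

s.t.
  x + s1 = 12
  y + s2 = 12
  2x + 2y + s3 = 32
  x, y, s1, s2, s3 ≥ 0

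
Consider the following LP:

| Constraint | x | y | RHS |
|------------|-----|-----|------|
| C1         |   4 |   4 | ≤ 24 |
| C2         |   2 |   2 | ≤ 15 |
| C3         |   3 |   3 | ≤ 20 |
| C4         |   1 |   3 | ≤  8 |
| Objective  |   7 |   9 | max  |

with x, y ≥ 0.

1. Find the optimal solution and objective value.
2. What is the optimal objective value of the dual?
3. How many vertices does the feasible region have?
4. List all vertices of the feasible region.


1. x = 5, y = 1, z = 44
2. 44
3. 4
4. (0, 0), (6, 0), (5, 1), (0, 2.667)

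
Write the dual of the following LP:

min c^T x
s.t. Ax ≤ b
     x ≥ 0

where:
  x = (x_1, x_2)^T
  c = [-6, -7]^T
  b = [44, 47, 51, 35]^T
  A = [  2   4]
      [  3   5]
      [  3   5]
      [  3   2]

Primal min cᵀx s.t. Ax ≤ b, x ≥ 0  →  Dual max −bᵀy s.t. Aᵀy ≥ −c, y ≥ 0.

Maximize: z = -44y1 - 47y2 - 51y3 - 35y4

Subject to:
  2y1 + 3y2 + 3y3 + 3y4 ≥ 6
  4y1 + 5y2 + 5y3 + 2y4 ≥ 7
  y1, y2, y3, y4 ≥ 0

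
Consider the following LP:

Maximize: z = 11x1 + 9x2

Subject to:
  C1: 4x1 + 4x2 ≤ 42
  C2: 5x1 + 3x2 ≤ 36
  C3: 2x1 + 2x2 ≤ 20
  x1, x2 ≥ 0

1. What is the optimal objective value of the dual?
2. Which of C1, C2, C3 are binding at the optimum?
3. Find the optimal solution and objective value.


1. 96
2. C2, C3
3. x1 = 3, x2 = 7, z = 96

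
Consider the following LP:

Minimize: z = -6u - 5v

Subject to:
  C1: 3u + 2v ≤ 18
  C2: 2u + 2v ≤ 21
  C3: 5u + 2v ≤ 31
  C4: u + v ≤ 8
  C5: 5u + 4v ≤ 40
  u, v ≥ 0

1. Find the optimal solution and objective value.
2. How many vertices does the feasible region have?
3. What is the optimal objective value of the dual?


1. u = 2, v = 6, z = -42
2. 4
3. -42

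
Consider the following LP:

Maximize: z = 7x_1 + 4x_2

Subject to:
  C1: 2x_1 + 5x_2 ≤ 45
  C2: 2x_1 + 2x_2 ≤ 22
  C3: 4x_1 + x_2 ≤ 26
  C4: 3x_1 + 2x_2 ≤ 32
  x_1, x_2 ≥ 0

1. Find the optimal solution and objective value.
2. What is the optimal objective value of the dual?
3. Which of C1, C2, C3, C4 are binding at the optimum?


1. x_1 = 5, x_2 = 6, z = 59
2. 59
3. C2, C3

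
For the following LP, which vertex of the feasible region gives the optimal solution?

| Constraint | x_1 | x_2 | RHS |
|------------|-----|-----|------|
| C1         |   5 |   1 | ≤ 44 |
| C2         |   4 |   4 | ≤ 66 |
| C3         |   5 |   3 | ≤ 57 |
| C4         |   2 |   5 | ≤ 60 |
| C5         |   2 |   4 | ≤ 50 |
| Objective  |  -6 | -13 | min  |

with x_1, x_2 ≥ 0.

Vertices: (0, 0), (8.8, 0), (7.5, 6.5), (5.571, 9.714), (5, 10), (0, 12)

Evaluate the objective at each vertex of the feasible region:
  z(0, 0) = 0
  z(8.8, 0) = -52.8
  z(7.5, 6.5) = -129.5
  z(5.571, 9.714) = -159.7
  z(5, 10) = -160  ←
  z(0, 12) = -156
The minimum is at x_1 = 5, x_2 = 10.

(5, 10)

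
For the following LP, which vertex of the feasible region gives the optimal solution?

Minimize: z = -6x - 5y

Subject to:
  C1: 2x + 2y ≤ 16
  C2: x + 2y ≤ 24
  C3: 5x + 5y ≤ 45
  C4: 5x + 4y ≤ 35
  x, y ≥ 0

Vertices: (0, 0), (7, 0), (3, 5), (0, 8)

Evaluate the objective at each vertex of the feasible region:
  z(0, 0) = 0
  z(7, 0) = -42
  z(3, 5) = -43  ←
  z(0, 8) = -40
The minimum is at x = 3, y = 5.

(3, 5)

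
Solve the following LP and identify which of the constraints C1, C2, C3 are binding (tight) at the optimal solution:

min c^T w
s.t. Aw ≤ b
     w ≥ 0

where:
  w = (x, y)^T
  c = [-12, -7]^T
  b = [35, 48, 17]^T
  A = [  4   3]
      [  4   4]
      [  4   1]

At x = 2, y = 9, compute slack b - a·x for each constraint:
  C1: 35 − 35 = 0  (binding)
  C2: 48 − 44 = 4  (slack)
  C3: 17 − 17 = 0  (binding)

Optimal: x = 2, y = 9
Binding: C1, C3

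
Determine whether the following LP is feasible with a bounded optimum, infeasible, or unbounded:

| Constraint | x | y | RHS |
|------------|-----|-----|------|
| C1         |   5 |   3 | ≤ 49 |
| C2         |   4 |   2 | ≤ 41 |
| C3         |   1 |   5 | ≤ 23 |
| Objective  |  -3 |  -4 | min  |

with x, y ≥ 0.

Feasible with a bounded optimal solution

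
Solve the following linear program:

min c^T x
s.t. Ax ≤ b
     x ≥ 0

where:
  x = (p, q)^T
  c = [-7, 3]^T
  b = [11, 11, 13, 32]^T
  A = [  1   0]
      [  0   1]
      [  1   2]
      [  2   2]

Evaluate the objective at each vertex of the feasible region:
  z(0, 0) = 0
  z(11, 0) = -77  ←
  z(11, 1) = -74
  z(0, 6.5) = 19.5
The minimum is at p = 11, q = 0.

p = 11, q = 0, z = -77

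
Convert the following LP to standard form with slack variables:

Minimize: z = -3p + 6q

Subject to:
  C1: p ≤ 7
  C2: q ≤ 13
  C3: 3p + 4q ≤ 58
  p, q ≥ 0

min z = -3p + 6q

s.t.
  p + s1 = 7
  q + s2 = 13
  3p + 4q + s3 = 58
  p, q, s1, s2, s3 ≥ 0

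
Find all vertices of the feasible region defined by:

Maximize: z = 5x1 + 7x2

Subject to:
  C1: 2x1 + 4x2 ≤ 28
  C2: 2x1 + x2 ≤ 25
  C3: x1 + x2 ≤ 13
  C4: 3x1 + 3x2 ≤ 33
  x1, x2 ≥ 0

(0, 0), (11, 0), (8, 3), (0, 7)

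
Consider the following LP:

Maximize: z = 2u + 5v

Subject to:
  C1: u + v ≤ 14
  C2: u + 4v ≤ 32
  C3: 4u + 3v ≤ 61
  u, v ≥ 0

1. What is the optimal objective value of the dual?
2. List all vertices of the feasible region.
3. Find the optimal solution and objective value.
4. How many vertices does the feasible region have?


1. 46
2. (0, 0), (14, 0), (8, 6), (0, 8)
3. u = 8, v = 6, z = 46
4. 4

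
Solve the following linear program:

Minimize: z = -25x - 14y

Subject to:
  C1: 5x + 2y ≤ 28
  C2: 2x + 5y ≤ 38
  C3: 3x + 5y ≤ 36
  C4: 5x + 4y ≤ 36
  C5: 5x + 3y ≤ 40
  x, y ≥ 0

Evaluate the objective at each vertex of the feasible region:
  z(0, 0) = 0
  z(5.6, 0) = -140
  z(4, 4) = -156  ←
  z(2.769, 5.538) = -146.8
  z(0, 7.2) = -100.8
The minimum is at x = 4, y = 4.

x = 4, y = 4, z = -156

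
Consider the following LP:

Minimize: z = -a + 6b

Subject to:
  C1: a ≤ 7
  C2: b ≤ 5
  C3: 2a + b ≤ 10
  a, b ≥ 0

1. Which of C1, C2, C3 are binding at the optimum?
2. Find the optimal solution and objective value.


1. C3
2. a = 5, b = 0, z = -5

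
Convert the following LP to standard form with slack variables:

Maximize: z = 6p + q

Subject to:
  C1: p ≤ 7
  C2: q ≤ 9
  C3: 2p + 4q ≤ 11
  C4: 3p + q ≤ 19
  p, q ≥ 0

max z = 6p + q

s.t.
  p + s1 = 7
  q + s2 = 9
  2p + 4q + s3 = 11
  3p + q + s4 = 19
  p, q, s1, s2, s3, s4 ≥ 0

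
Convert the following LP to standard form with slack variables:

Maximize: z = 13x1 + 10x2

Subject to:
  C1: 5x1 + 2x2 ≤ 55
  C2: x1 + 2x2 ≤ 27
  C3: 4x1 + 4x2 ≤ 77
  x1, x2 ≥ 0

max z = 13x1 + 10x2

s.t.
  5x1 + 2x2 + s1 = 55
  x1 + 2x2 + s2 = 27
  4x1 + 4x2 + s3 = 77
  x1, x2, s1, s2, s3 ≥ 0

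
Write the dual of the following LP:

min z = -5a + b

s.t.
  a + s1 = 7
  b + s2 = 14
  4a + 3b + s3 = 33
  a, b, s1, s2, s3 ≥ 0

Primal min cᵀx s.t. Ax ≤ b, x ≥ 0  →  Dual max −bᵀy s.t. Aᵀy ≥ −c, y ≥ 0.

Maximize: z = -7y1 - 14y2 - 33y3

Subject to:
  y1 + 4y3 ≥ 5
  y2 + 3y3 ≥ -1
  y1, y2, y3 ≥ 0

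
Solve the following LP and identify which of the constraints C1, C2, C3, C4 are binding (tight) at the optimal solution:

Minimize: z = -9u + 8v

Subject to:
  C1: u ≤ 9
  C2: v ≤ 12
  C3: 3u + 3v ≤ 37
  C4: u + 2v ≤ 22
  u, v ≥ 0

At u = 9, v = 0, compute slack b - a·x for each constraint:
  C1: 9 − 9 = 0  (binding)
  C2: 12 − 0 = 12  (slack)
  C3: 37 − 27 = 10  (slack)
  C4: 22 − 9 = 13  (slack)

Optimal: u = 9, v = 0
Binding: C1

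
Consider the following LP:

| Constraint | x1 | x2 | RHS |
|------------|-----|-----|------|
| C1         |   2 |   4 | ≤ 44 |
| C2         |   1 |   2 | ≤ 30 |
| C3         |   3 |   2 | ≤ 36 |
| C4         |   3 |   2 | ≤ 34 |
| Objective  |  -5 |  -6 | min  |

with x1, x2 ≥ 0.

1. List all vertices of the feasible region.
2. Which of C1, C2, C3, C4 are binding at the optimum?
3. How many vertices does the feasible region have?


1. (0, 0), (11.33, 0), (6, 8), (0, 11)
2. C1, C4
3. 4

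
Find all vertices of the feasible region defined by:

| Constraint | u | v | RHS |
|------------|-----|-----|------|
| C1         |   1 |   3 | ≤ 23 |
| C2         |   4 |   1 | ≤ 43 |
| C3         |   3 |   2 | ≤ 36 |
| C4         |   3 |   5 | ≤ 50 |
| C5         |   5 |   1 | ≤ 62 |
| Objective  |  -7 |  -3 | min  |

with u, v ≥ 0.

(0, 0), (10.75, 0), (10, 3), (8.889, 4.667), (8.75, 4.75), (0, 7.667)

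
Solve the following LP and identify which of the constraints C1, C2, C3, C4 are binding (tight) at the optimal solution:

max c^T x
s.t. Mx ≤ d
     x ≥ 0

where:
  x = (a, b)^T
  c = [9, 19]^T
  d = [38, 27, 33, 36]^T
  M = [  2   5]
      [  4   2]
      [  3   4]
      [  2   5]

At a = 3, b = 6, compute slack b - a·x for each constraint:
  C1: 38 − 36 = 2  (slack)
  C2: 27 − 24 = 3  (slack)
  C3: 33 − 33 = 0  (binding)
  C4: 36 − 36 = 0  (binding)

Optimal: a = 3, b = 6
Binding: C3, C4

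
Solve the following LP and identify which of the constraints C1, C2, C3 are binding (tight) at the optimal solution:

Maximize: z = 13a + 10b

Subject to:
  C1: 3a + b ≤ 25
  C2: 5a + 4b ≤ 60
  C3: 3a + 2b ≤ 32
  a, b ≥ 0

At a = 4, b = 10, compute slack b - a·x for each constraint:
  C1: 25 − 22 = 3  (slack)
  C2: 60 − 60 = 0  (binding)
  C3: 32 − 32 = 0  (binding)

Optimal: a = 4, b = 10
Binding: C2, C3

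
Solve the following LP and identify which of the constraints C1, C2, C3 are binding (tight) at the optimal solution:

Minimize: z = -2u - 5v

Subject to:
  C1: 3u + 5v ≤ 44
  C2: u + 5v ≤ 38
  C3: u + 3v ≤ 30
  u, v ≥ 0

At u = 3, v = 7, compute slack b - a·x for each constraint:
  C1: 44 − 44 = 0  (binding)
  C2: 38 − 38 = 0  (binding)
  C3: 30 − 24 = 6  (slack)

Optimal: u = 3, v = 7
Binding: C1, C2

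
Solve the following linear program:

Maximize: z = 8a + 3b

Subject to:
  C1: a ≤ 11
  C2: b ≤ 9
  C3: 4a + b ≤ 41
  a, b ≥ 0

Evaluate the objective at each vertex of the feasible region:
  z(0, 0) = 0
  z(10.25, 0) = 82
  z(8, 9) = 91  ←
  z(0, 9) = 27
The maximum is at a = 8, b = 9.

a = 8, b = 9, z = 91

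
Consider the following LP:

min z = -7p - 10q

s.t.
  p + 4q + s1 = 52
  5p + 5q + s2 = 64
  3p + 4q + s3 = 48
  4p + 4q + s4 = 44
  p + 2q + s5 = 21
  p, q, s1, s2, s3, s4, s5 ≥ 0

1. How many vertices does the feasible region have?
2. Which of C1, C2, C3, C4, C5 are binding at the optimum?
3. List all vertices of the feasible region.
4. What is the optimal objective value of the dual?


1. 4
2. C4, C5
3. (0, 0), (11, 0), (1, 10), (0, 10.5)
4. -107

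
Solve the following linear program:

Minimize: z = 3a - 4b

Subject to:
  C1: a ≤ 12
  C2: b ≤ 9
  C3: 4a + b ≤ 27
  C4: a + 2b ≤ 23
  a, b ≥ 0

Evaluate the objective at each vertex of the feasible region:
  z(0, 0) = 0
  z(6.75, 0) = 20.25
  z(4.5, 9) = -22.5
  z(0, 9) = -36  ←
The minimum is at a = 0, b = 9.

a = 0, b = 9, z = -36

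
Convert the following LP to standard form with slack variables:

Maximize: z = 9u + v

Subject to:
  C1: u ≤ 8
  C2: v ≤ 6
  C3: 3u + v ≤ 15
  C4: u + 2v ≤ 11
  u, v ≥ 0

max z = 9u + v

s.t.
  u + s1 = 8
  v + s2 = 6
  3u + v + s3 = 15
  u + 2v + s4 = 11
  u, v, s1, s2, s3, s4 ≥ 0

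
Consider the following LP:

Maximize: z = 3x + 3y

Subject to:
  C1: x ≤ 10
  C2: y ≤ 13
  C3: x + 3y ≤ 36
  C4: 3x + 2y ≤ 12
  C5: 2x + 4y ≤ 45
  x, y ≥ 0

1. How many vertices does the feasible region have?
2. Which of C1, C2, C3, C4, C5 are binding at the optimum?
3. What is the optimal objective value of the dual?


1. 3
2. C4
3. 18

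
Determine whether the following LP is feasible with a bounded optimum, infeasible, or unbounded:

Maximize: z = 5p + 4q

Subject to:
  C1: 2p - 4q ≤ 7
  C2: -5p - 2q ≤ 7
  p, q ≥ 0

Unbounded (objective can increase without bound)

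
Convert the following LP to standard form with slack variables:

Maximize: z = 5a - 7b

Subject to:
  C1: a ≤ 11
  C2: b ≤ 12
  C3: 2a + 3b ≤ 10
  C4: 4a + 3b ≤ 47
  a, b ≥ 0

max z = 5a - 7b

s.t.
  a + s1 = 11
  b + s2 = 12
  2a + 3b + s3 = 10
  4a + 3b + s4 = 47
  a, b, s1, s2, s3, s4 ≥ 0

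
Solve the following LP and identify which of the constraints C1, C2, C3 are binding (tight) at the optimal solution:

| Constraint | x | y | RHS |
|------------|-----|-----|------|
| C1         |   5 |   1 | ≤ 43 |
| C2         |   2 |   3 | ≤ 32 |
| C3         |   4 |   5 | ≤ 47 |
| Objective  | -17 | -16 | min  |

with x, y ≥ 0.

At x = 8, y = 3, compute slack b - a·x for each constraint:
  C1: 43 − 43 = 0  (binding)
  C2: 32 − 25 = 7  (slack)
  C3: 47 − 47 = 0  (binding)

Optimal: x = 8, y = 3
Binding: C1, C3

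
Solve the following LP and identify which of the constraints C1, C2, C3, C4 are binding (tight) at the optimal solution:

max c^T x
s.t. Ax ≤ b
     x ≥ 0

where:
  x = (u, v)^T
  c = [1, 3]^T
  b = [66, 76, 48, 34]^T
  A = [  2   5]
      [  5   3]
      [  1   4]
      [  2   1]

At u = 8, v = 10, compute slack b - a·x for each constraint:
  C1: 66 − 66 = 0  (binding)
  C2: 76 − 70 = 6  (slack)
  C3: 48 − 48 = 0  (binding)
  C4: 34 − 26 = 8  (slack)

Optimal: u = 8, v = 10
Binding: C1, C3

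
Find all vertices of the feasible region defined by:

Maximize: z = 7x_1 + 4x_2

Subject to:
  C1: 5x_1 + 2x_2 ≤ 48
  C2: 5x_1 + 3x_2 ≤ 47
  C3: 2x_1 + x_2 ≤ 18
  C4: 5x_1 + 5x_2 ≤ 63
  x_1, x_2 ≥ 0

(0, 0), (9, 0), (7, 4), (4.6, 8), (0, 12.6)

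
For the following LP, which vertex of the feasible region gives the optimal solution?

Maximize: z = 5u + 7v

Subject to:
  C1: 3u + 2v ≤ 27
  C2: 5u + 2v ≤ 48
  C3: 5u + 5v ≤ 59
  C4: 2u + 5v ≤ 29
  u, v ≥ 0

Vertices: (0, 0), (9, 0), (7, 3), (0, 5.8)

Evaluate the objective at each vertex of the feasible region:
  z(0, 0) = 0
  z(9, 0) = 45
  z(7, 3) = 56  ←
  z(0, 5.8) = 40.6
The maximum is at u = 7, v = 3.

(7, 3)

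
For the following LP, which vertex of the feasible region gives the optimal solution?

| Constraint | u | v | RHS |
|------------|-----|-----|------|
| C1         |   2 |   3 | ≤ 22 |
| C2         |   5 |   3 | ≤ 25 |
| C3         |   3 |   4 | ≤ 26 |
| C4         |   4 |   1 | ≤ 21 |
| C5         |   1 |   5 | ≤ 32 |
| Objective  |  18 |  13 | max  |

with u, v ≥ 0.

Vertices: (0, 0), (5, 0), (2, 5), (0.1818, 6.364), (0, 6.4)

Evaluate the objective at each vertex of the feasible region:
  z(0, 0) = 0
  z(5, 0) = 90
  z(2, 5) = 101  ←
  z(0.1818, 6.364) = 86
  z(0, 6.4) = 83.2
The maximum is at u = 2, v = 5.

(2, 5)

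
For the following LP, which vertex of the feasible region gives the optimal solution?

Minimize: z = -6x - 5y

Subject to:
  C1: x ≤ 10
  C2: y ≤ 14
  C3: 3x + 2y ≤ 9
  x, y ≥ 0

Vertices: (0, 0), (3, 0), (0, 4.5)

Evaluate the objective at each vertex of the feasible region:
  z(0, 0) = 0
  z(3, 0) = -18
  z(0, 4.5) = -22.5  ←
The minimum is at x = 0, y = 4.5.

(0, 4.5)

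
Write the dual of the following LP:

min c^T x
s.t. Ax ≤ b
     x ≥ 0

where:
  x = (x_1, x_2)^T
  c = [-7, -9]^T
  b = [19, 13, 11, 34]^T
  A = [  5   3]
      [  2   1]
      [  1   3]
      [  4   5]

Primal min cᵀx s.t. Ax ≤ b, x ≥ 0  →  Dual max −bᵀy s.t. Aᵀy ≥ −c, y ≥ 0.

Maximize: z = -19y1 - 13y2 - 11y3 - 34y4

Subject to:
  5y1 + 2y2 + y3 + 4y4 ≥ 7
  3y1 + y2 + 3y3 + 5y4 ≥ 9
  y1, y2, y3, y4 ≥ 0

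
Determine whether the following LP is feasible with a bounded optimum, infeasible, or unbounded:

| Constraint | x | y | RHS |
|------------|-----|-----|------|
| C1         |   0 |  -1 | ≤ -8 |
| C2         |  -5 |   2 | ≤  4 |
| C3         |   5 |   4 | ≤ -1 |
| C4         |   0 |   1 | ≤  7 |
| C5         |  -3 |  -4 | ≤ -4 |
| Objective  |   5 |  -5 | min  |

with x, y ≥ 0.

Infeasible (no feasible solution exists)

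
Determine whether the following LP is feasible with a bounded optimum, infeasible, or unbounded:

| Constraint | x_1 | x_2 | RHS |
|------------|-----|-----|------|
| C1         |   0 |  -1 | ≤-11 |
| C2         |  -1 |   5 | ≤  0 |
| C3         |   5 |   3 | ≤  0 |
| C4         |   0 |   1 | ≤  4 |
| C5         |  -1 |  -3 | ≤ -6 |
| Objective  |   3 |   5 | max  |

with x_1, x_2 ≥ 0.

Infeasible (no feasible solution exists)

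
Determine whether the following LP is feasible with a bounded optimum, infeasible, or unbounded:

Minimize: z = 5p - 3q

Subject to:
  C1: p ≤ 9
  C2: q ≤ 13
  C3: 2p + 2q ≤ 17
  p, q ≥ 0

Feasible with a bounded optimal solution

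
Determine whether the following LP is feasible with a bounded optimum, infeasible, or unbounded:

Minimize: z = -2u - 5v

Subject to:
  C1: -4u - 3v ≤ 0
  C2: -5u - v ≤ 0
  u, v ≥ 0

Unbounded (objective can decrease without bound)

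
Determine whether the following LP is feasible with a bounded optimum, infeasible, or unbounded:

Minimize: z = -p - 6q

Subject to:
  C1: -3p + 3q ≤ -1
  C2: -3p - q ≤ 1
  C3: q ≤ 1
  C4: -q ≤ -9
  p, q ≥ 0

Infeasible (no feasible solution exists)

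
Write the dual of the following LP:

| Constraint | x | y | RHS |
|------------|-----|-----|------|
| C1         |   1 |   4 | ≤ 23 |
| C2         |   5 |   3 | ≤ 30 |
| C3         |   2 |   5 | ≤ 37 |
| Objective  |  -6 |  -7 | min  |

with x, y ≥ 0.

Primal min cᵀx s.t. Ax ≤ b, x ≥ 0  →  Dual max −bᵀy s.t. Aᵀy ≥ −c, y ≥ 0.

Maximize: z = -23y1 - 30y2 - 37y3

Subject to:
  y1 + 5y2 + 2y3 ≥ 6
  4y1 + 3y2 + 5y3 ≥ 7
  y1, y2, y3 ≥ 0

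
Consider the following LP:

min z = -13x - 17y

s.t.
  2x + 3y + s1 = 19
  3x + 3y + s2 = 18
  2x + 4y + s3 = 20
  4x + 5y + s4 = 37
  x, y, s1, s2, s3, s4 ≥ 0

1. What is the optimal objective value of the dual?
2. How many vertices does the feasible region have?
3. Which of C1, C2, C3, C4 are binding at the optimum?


1. -94
2. 4
3. C2, C3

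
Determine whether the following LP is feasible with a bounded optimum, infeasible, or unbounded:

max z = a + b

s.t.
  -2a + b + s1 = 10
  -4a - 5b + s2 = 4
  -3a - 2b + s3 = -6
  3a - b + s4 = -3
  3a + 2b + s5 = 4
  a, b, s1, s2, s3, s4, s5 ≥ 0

Infeasible (no feasible solution exists)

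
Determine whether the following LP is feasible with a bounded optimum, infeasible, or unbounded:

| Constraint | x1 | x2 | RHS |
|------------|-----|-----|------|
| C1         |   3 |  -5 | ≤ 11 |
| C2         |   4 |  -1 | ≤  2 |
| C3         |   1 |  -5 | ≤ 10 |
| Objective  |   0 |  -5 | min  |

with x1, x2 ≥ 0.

Unbounded (objective can decrease without bound)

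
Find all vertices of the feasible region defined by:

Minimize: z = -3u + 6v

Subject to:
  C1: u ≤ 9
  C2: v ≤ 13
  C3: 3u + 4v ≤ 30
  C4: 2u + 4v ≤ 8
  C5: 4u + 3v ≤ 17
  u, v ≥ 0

(0, 0), (4, 0), (0, 2)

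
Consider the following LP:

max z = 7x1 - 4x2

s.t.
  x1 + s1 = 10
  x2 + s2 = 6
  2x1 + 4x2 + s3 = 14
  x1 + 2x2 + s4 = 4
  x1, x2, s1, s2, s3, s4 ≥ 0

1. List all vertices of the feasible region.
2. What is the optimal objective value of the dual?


1. (0, 0), (4, 0), (0, 2)
2. 28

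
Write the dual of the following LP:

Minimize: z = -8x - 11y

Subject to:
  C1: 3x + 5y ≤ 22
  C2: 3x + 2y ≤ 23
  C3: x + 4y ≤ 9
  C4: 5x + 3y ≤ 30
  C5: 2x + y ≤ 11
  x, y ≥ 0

Primal min cᵀx s.t. Ax ≤ b, x ≥ 0  →  Dual max −bᵀy s.t. Aᵀy ≥ −c, y ≥ 0.

Maximize: z = -22y1 - 23y2 - 9y3 - 30y4 - 11y5

Subject to:
  3y1 + 3y2 + y3 + 5y4 + 2y5 ≥ 8
  5y1 + 2y2 + 4y3 + 3y4 + y5 ≥ 11
  y1, y2, y3, y4, y5 ≥ 0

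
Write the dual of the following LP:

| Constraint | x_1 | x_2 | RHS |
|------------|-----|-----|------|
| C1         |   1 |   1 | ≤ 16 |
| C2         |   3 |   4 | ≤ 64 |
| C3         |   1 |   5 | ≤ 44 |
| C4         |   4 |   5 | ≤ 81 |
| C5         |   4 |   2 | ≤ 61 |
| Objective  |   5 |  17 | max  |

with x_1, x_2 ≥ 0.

Primal max cᵀx s.t. Ax ≤ b, x ≥ 0  →  Dual min bᵀy s.t. Aᵀy ≥ c, y ≥ 0.

Minimize: z = 16y1 + 64y2 + 44y3 + 81y4 + 61y5

Subject to:
  y1 + 3y2 + y3 + 4y4 + 4y5 ≥ 5
  y1 + 4y2 + 5y3 + 5y4 + 2y5 ≥ 17
  y1, y2, y3, y4, y5 ≥ 0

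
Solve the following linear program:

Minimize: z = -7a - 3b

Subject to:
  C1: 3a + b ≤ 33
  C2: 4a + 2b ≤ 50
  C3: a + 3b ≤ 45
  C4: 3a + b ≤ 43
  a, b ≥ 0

Evaluate the objective at each vertex of the feasible region:
  z(0, 0) = 0
  z(11, 0) = -77
  z(8, 9) = -83  ←
  z(6, 13) = -81
  z(0, 15) = -45
The minimum is at a = 8, b = 9.

a = 8, b = 9, z = -83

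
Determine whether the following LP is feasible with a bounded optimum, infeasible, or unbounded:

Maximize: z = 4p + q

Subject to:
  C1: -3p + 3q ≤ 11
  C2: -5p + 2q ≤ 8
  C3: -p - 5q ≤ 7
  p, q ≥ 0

Unbounded (objective can increase without bound)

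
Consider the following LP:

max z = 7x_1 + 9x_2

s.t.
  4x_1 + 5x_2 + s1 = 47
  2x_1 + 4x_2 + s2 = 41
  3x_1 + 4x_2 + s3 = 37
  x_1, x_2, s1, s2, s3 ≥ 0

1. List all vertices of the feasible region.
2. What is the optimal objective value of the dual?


1. (0, 0), (11.75, 0), (3, 7), (0, 9.25)
2. 84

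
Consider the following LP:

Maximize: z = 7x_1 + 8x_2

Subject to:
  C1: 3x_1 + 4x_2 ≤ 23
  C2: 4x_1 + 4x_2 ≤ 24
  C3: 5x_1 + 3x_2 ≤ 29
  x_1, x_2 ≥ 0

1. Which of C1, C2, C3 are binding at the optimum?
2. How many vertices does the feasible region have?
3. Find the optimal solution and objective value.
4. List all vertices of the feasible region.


1. C1, C2
2. 5
3. x_1 = 1, x_2 = 5, z = 47
4. (0, 0), (5.8, 0), (5.5, 0.5), (1, 5), (0, 5.75)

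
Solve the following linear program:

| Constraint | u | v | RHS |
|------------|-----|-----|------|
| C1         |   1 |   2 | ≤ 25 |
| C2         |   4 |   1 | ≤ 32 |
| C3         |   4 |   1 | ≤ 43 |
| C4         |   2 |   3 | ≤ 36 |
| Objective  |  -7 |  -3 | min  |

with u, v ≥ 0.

Evaluate the objective at each vertex of the feasible region:
  z(0, 0) = 0
  z(8, 0) = -56
  z(6, 8) = -66  ←
  z(0, 12) = -36
The minimum is at u = 6, v = 8.

u = 6, v = 8, z = -66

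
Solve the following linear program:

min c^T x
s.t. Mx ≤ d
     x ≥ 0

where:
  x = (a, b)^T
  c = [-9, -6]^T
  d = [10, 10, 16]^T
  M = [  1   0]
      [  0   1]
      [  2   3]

Evaluate the objective at each vertex of the feasible region:
  z(0, 0) = 0
  z(8, 0) = -72  ←
  z(0, 5.333) = -32
The minimum is at a = 8, b = 0.

a = 8, b = 0, z = -72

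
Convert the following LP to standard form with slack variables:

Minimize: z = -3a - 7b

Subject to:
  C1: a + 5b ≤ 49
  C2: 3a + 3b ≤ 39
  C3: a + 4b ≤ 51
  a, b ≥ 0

min z = -3a - 7b

s.t.
  a + 5b + s1 = 49
  3a + 3b + s2 = 39
  a + 4b + s3 = 51
  a, b, s1, s2, s3 ≥ 0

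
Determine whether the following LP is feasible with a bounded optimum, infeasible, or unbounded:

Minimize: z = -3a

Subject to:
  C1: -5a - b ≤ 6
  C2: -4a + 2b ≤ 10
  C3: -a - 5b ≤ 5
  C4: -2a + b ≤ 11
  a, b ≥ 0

Unbounded (objective can decrease without bound)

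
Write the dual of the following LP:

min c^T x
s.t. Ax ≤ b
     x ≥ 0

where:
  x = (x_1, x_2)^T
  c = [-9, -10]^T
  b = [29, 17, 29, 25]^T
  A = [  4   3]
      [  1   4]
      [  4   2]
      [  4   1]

Primal min cᵀx s.t. Ax ≤ b, x ≥ 0  →  Dual max −bᵀy s.t. Aᵀy ≥ −c, y ≥ 0.

Maximize: z = -29y1 - 17y2 - 29y3 - 25y4

Subject to:
  4y1 + y2 + 4y3 + 4y4 ≥ 9
  3y1 + 4y2 + 2y3 + y4 ≥ 10
  y1, y2, y3, y4 ≥ 0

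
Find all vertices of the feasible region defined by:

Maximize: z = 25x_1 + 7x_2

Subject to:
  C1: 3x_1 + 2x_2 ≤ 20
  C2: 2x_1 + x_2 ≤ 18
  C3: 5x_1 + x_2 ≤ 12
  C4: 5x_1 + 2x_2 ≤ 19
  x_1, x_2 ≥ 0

(0, 0), (2.4, 0), (1, 7), (0, 9.5)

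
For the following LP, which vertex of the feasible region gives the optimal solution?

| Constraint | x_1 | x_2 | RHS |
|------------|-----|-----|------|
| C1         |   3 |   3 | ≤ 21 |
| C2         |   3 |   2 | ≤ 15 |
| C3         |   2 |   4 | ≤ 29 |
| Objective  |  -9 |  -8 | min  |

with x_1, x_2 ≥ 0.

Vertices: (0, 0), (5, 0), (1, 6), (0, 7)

Evaluate the objective at each vertex of the feasible region:
  z(0, 0) = 0
  z(5, 0) = -45
  z(1, 6) = -57  ←
  z(0, 7) = -56
The minimum is at x_1 = 1, x_2 = 6.

(1, 6)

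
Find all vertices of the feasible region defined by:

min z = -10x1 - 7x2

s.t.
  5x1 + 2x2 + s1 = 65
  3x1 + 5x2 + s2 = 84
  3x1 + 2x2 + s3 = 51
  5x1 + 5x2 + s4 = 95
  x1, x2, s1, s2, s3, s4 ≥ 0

(0, 0), (13, 0), (9, 10), (5.5, 13.5), (0, 16.8)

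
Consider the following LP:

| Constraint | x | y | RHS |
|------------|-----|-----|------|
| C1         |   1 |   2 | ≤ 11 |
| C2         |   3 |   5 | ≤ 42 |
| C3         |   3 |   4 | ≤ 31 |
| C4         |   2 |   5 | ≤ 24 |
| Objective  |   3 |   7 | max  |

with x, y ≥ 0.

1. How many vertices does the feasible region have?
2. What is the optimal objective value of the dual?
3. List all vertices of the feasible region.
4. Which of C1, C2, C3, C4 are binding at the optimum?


1. 5
2. 35
3. (0, 0), (10.33, 0), (9, 1), (7, 2), (0, 4.8)
4. C1, C4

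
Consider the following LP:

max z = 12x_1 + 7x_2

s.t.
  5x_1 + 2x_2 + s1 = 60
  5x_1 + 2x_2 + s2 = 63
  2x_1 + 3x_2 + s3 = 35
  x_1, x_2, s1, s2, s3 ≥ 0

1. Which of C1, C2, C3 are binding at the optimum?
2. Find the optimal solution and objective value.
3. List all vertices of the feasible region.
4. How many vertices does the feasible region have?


1. C1, C3
2. x_1 = 10, x_2 = 5, z = 155
3. (0, 0), (12, 0), (10, 5), (0, 11.67)
4. 4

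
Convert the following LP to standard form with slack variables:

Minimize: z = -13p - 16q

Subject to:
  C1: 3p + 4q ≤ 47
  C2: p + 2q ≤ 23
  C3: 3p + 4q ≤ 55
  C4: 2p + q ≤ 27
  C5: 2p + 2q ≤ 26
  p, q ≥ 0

min z = -13p - 16q

s.t.
  3p + 4q + s1 = 47
  p + 2q + s2 = 23
  3p + 4q + s3 = 55
  2p + q + s4 = 27
  2p + 2q + s5 = 26
  p, q, s1, s2, s3, s4, s5 ≥ 0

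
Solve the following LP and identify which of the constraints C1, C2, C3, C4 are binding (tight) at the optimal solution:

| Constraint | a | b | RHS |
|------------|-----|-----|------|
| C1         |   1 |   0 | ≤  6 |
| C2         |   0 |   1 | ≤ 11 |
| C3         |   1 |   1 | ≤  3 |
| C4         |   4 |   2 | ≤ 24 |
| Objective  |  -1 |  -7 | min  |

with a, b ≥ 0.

At a = 0, b = 3, compute slack b - a·x for each constraint:
  C1: 6 − 0 = 6  (slack)
  C2: 11 − 3 = 8  (slack)
  C3: 3 − 3 = 0  (binding)
  C4: 24 − 6 = 18  (slack)

Optimal: a = 0, b = 3
Binding: C3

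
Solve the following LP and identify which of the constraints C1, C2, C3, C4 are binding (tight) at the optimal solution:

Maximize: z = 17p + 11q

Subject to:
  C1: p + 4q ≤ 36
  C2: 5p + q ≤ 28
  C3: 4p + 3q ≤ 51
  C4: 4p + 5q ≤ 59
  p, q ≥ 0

At p = 4, q = 8, compute slack b - a·x for each constraint:
  C1: 36 − 36 = 0  (binding)
  C2: 28 − 28 = 0  (binding)
  C3: 51 − 40 = 11  (slack)
  C4: 59 − 56 = 3  (slack)

Optimal: p = 4, q = 8
Binding: C1, C2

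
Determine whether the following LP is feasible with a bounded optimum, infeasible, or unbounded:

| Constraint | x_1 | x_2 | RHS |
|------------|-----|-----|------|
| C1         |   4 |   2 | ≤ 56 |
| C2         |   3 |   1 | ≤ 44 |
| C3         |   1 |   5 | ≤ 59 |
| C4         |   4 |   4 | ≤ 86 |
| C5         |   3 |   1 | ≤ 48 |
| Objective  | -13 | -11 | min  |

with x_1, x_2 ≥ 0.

Feasible with a bounded optimal solution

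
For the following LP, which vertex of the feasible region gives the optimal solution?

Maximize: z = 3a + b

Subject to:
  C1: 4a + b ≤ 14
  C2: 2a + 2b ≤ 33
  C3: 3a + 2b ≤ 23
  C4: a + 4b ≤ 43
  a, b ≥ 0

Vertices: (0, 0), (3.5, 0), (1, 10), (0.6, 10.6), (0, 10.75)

Evaluate the objective at each vertex of the feasible region:
  z(0, 0) = 0
  z(3.5, 0) = 10.5
  z(1, 10) = 13  ←
  z(0.6, 10.6) = 12.4
  z(0, 10.75) = 10.75
The maximum is at a = 1, b = 10.

(1, 10)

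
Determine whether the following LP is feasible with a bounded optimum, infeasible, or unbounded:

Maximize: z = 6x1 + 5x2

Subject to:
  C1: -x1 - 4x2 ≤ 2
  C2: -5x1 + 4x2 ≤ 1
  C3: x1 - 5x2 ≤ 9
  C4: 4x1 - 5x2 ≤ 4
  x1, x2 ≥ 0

Unbounded (objective can increase without bound)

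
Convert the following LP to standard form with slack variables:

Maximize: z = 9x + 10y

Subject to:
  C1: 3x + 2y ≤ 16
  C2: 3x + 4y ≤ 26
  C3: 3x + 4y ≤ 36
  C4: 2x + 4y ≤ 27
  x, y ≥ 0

max z = 9x + 10y

s.t.
  3x + 2y + s1 = 16
  3x + 4y + s2 = 26
  3x + 4y + s3 = 36
  2x + 4y + s4 = 27
  x, y, s1, s2, s3, s4 ≥ 0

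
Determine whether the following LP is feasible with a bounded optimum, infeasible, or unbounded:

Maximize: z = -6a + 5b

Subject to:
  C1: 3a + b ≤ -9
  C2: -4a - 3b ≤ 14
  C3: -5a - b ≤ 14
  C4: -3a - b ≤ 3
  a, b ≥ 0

Infeasible (no feasible solution exists)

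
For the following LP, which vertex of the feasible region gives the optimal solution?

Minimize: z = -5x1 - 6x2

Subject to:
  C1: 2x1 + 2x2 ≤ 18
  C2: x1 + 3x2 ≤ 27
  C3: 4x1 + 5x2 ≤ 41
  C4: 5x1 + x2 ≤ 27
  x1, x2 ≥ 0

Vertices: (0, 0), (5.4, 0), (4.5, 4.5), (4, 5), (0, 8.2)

Evaluate the objective at each vertex of the feasible region:
  z(0, 0) = 0
  z(5.4, 0) = -27
  z(4.5, 4.5) = -49.5
  z(4, 5) = -50  ←
  z(0, 8.2) = -49.2
The minimum is at x1 = 4, x2 = 5.

(4, 5)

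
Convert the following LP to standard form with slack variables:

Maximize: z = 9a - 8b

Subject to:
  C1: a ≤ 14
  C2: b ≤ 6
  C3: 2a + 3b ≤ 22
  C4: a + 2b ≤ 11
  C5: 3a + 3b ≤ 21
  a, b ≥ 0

max z = 9a - 8b

s.t.
  a + s1 = 14
  b + s2 = 6
  2a + 3b + s3 = 22
  a + 2b + s4 = 11
  3a + 3b + s5 = 21
  a, b, s1, s2, s3, s4, s5 ≥ 0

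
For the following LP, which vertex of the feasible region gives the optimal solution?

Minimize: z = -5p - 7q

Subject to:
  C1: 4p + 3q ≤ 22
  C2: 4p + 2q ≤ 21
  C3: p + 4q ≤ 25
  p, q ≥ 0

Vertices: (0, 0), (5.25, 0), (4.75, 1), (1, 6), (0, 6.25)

Evaluate the objective at each vertex of the feasible region:
  z(0, 0) = 0
  z(5.25, 0) = -26.25
  z(4.75, 1) = -30.75
  z(1, 6) = -47  ←
  z(0, 6.25) = -43.75
The minimum is at p = 1, q = 6.

(1, 6)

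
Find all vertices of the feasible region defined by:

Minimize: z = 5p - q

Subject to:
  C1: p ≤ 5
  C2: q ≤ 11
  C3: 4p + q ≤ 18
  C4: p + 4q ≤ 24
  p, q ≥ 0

(0, 0), (4.5, 0), (3.2, 5.2), (0, 6)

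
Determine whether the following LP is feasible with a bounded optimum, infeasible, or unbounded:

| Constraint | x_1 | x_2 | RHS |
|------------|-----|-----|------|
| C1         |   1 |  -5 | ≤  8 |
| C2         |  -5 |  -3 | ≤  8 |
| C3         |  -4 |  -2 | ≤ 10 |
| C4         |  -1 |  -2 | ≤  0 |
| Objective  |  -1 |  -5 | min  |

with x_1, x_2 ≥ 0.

Unbounded (objective can decrease without bound)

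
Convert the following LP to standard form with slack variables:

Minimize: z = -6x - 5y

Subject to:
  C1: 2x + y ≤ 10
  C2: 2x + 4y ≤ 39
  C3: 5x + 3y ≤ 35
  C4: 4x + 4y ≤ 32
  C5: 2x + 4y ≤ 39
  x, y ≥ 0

min z = -6x - 5y

s.t.
  2x + y + s1 = 10
  2x + 4y + s2 = 39
  5x + 3y + s3 = 35
  4x + 4y + s4 = 32
  2x + 4y + s5 = 39
  x, y, s1, s2, s3, s4, s5 ≥ 0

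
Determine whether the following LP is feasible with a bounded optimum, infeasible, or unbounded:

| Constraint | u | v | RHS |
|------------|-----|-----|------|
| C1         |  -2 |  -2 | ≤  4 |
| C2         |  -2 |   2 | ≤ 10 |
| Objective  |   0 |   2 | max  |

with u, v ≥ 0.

Unbounded (objective can increase without bound)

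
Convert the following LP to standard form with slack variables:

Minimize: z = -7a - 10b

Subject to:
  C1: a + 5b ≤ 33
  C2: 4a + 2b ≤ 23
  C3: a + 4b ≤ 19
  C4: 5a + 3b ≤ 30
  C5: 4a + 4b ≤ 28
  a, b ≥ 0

min z = -7a - 10b

s.t.
  a + 5b + s1 = 33
  4a + 2b + s2 = 23
  a + 4b + s3 = 19
  5a + 3b + s4 = 30
  4a + 4b + s5 = 28
  a, b, s1, s2, s3, s4, s5 ≥ 0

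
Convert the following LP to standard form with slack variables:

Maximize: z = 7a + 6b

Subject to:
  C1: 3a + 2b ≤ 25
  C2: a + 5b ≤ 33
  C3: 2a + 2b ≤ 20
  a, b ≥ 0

max z = 7a + 6b

s.t.
  3a + 2b + s1 = 25
  a + 5b + s2 = 33
  2a + 2b + s3 = 20
  a, b, s1, s2, s3 ≥ 0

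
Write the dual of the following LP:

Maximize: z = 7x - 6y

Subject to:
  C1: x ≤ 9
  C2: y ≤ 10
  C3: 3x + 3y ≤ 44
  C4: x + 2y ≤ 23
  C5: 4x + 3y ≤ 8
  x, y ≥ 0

Primal max cᵀx s.t. Ax ≤ b, x ≥ 0  →  Dual min bᵀy s.t. Aᵀy ≥ c, y ≥ 0.

Minimize: z = 9y1 + 10y2 + 44y3 + 23y4 + 8y5

Subject to:
  y1 + 3y3 + y4 + 4y5 ≥ 7
  y2 + 3y3 + 2y4 + 3y5 ≥ -6
  y1, y2, y3, y4, y5 ≥ 0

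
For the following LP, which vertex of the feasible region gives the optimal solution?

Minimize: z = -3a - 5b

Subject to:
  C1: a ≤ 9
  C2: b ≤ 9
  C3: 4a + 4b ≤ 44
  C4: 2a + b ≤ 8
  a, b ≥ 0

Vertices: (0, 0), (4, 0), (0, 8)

Evaluate the objective at each vertex of the feasible region:
  z(0, 0) = 0
  z(4, 0) = -12
  z(0, 8) = -40  ←
The minimum is at a = 0, b = 8.

(0, 8)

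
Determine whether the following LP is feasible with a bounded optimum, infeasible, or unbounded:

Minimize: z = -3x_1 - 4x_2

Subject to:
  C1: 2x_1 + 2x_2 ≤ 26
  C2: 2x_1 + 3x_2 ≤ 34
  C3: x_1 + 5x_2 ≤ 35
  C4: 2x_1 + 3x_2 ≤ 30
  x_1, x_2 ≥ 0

Feasible with a bounded optimal solution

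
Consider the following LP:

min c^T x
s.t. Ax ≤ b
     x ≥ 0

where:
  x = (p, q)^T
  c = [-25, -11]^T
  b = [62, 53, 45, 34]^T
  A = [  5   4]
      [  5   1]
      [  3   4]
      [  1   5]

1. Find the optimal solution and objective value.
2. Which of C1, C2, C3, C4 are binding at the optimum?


1. p = 10, q = 3, z = -283
2. C1, C2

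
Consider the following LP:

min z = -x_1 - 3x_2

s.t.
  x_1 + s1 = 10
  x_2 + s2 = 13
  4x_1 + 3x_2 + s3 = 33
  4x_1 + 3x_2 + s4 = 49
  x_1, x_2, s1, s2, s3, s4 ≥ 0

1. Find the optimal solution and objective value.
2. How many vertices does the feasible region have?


1. x_1 = 0, x_2 = 11, z = -33
2. 3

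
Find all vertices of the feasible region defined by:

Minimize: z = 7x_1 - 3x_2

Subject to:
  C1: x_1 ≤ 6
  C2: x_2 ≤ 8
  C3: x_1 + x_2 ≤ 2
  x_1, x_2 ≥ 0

(0, 0), (2, 0), (0, 2)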